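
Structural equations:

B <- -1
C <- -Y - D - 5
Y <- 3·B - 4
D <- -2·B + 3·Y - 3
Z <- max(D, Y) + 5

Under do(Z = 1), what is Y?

The intervention breaks the incoming arrows to Z: Z <- max(D, Y) + 5 no longer applies, and Z = 1.
Since Y is not a descendant of the intervened variable, it is unaffected.
Y = 3·B - 4  [with B=-1]  = -7

-7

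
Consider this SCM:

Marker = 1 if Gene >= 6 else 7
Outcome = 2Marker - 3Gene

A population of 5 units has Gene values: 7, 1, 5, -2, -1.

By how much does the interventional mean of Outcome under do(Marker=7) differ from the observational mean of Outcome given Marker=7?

-3.75

do(Marker=7) breaks Marker's dependence on Gene. With Marker=7 fixed, Outcome across the units is -7, 11, -1, 20, 17, mean 8.
E[Outcome|Marker=7] averages over only the 4 units with Marker=7 (Gene = 1, 5, -2, -1): Outcome = 11, -1, 20, 17, mean 11.75.
Difference = 8 − 11.75 = -3.75.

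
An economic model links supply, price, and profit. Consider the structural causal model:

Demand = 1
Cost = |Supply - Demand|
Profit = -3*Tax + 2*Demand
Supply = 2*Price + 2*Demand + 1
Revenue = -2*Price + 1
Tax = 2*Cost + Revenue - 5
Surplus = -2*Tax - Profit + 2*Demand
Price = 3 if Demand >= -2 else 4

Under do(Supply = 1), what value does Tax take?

-10

The intervention breaks the incoming arrows to Supply: Supply = 2*Price + 2*Demand + 1 no longer applies, and Supply = 1.
Price = 3 if Demand >= -2 else 4  [with Demand=1]  = 3
Cost = |Supply - Demand|  [with Supply=1, Demand=1]  = 0
Revenue = -2*Price + 1  [with Price=3]  = -5
Tax = 2*Cost + Revenue - 5  [with Cost=0, Revenue=-5]  = -10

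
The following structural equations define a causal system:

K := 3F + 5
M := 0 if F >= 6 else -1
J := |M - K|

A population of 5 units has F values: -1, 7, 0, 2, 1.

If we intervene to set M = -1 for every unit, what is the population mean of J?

11.4

do(M=-1) breaks M's dependence on F. With M=-1 fixed, J across the units is 3, 27, 6, 12, 9, mean 11.4.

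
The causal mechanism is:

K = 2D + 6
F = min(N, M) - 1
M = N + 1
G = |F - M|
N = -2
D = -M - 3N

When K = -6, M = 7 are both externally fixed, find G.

10

The joint intervention fixes K = -6, M = 7, removing each variable's own equation.
F = min(N, M) - 1  [with N=-2, M=7]  = -3
G = |F - M|  [with F=-3, M=7]  = 10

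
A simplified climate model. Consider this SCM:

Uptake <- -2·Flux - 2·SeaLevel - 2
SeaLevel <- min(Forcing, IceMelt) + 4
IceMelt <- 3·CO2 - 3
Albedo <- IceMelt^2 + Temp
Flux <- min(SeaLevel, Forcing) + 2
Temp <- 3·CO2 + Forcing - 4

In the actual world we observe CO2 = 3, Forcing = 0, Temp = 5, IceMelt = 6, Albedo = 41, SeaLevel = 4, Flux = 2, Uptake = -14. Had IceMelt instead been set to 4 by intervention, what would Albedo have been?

Intervening sets IceMelt = 4 and removes its equation (IceMelt <- 3·CO2 - 3).
Temp = 3·CO2 + Forcing - 4  [with CO2=3, Forcing=0]  = 5
Albedo = IceMelt^2 + Temp  [with IceMelt=4, Temp=5]  = 21

21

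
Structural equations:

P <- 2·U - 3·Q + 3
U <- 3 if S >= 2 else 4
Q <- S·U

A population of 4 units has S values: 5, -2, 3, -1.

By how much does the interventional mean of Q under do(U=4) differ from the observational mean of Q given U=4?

11

Every unit gets U=4 under the intervention. Q values become 20, -8, 12, -4; E[Q|do(U=4)] = 5.
Observing U=4 restricts to units where U's equation naturally yields 4: S ∈ {-2, -1}. In that subpopulation Q = -8, -4, mean -6.
Difference = 5 − (-6) = 11.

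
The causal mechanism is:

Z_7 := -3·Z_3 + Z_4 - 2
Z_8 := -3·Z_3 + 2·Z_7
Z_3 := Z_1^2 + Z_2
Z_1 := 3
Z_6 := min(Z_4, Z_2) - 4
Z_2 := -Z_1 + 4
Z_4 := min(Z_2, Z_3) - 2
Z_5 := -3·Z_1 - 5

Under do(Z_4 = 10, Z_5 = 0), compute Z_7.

Under do(Z_4 = 10, Z_5 = 0), each intervened variable's structural equation is replaced by its fixed value.
Z_2 = -Z_1 + 4  [with Z_1=3]  = 1
Z_3 = Z_1^2 + Z_2  [with Z_1=3, Z_2=1]  = 10
Z_7 = -3·Z_3 + Z_4 - 2  [with Z_3=10, Z_4=10]  = -22

-22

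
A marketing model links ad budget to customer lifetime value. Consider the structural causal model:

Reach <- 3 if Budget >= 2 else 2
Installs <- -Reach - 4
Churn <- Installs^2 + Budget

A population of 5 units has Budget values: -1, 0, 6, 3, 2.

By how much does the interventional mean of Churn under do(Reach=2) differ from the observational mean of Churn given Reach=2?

do(Reach=2) breaks Reach's dependence on Budget. With Reach=2 fixed, Churn across the units is 35, 36, 42, 39, 38, mean 38.
Observing Reach=2 restricts to units where Reach's equation naturally yields 2: Budget ∈ {-1, 0}. In that subpopulation Churn = 35, 36, mean 35.5.
Difference = 38 − 35.5 = 2.5.

2.5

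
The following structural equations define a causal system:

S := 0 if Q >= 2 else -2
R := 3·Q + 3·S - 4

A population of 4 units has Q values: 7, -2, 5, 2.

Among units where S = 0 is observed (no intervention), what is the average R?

Observing S=0 restricts to units where S's equation naturally yields 0: Q ∈ {7, 5, 2}. In that subpopulation R = 17, 11, 2, mean 10.

10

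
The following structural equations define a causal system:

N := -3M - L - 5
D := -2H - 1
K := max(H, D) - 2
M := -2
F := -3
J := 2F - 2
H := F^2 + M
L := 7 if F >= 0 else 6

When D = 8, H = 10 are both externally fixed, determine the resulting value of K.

8

Under do(D = 8, H = 10), each intervened variable's structural equation is replaced by its fixed value.
K = max(H, D) - 2  [with H=10, D=8]  = 8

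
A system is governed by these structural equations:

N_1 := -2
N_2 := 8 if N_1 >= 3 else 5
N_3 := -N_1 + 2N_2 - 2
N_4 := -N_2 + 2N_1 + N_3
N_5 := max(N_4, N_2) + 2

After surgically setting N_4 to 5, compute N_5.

Intervening sets N_4 = 5 and removes its equation (N_4 := -N_2 + 2N_1 + N_3).
N_2 = 8 if N_1 >= 3 else 5  [with N_1=-2]  = 5
N_5 = max(N_4, N_2) + 2  [with N_4=5, N_2=5]  = 7

7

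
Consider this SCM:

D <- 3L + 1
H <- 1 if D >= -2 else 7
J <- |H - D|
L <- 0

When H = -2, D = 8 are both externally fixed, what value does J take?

The joint intervention fixes H = -2, D = 8, removing each variable's own equation.
J = |H - D|  [with H=-2, D=8]  = 10

10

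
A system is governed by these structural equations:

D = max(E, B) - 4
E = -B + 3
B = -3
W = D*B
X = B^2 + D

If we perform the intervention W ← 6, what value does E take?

6

Under do(W=6), the mechanism W = D*B is discarded; W is fixed at 6.
No directed path runs from W to E, so E keeps its natural value.
E = -B + 3  [with B=-3]  = 6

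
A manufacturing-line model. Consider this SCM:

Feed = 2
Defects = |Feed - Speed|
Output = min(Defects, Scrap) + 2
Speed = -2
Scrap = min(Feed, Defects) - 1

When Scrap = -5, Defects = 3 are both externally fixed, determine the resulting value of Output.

The joint intervention fixes Scrap = -5, Defects = 3, removing each variable's own equation.
Output = min(Defects, Scrap) + 2  [with Defects=3, Scrap=-5]  = -3

-3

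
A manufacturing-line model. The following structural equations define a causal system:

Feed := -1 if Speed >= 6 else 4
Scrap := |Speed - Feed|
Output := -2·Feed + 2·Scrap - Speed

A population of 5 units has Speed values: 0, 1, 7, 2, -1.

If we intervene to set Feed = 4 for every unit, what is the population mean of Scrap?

The intervention sets Feed=4 in all 5 units regardless of Speed. Recomputing Scrap per unit gives 4, 3, 3, 2, 5; average 3.4.

3.4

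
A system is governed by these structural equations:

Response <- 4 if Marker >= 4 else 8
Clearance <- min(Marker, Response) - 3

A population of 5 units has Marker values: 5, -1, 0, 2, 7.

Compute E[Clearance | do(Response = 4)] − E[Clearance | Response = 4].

The intervention sets Response=4 in all 5 units regardless of Marker. Recomputing Clearance per unit gives 1, -4, -3, -1, 1; average -1.2.
Observing Response=4 restricts to units where Response's equation naturally yields 4: Marker ∈ {5, 7}. In that subpopulation Clearance = 1, 1, mean 1.
Difference = -1.2 − 1 = -2.2.

-2.2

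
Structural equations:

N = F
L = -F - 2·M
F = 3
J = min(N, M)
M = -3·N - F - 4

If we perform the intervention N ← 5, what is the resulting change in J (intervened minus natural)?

Under do(N=5), the mechanism N = F is discarded; N is fixed at 5.
M = -3·N - F - 4  [with N=5, F=3]  = -22
J = min(N, M)  [with N=5, M=-22]  = -22
Without intervention: N = F  [with F=3]  = 3; M = -3·N - F - 4  [with N=3, F=3]  = -16; J = min(N, M)  [with N=3, M=-16]  = -16.
Change = -22 − (-16) = -6.

-6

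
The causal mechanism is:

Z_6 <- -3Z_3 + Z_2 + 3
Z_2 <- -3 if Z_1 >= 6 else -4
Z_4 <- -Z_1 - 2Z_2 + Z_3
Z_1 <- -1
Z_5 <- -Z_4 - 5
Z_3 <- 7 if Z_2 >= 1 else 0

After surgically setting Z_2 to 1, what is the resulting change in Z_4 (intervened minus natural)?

-3

Under do(Z_2=1), the mechanism Z_2 <- -3 if Z_1 >= 6 else -4 is discarded; Z_2 is fixed at 1.
Z_3 = 7 if Z_2 >= 1 else 0  [with Z_2=1]  = 7
Z_4 = -Z_1 - 2Z_2 + Z_3  [with Z_1=-1, Z_2=1, Z_3=7]  = 6
Without intervention: Z_2 = -3 if Z_1 >= 6 else -4  [with Z_1=-1]  = -4; Z_3 = 7 if Z_2 >= 1 else 0  [with Z_2=-4]  = 0; Z_4 = -Z_1 - 2Z_2 + Z_3  [with Z_1=-1, Z_2=-4, Z_3=0]  = 9.
Change = 6 − 9 = -3.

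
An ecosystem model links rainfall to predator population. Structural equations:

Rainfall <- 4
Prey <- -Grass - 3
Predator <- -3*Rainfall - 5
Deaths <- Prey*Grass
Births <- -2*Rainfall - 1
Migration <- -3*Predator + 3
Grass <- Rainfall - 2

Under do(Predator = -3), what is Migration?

The intervention breaks the incoming arrows to Predator: Predator <- -3*Rainfall - 5 no longer applies, and Predator = -3.
Migration = -3*Predator + 3  [with Predator=-3]  = 12

12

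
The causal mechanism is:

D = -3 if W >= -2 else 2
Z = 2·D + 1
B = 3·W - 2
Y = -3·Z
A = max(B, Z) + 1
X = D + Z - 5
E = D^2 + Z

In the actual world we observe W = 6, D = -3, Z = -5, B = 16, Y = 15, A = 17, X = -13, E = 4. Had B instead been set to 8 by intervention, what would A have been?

9

Under do(B=8), the mechanism B = 3·W - 2 is discarded; B is fixed at 8.
D = -3 if W >= -2 else 2  [with W=6]  = -3
Z = 2·D + 1  [with D=-3]  = -5
A = max(B, Z) + 1  [with B=8, Z=-5]  = 9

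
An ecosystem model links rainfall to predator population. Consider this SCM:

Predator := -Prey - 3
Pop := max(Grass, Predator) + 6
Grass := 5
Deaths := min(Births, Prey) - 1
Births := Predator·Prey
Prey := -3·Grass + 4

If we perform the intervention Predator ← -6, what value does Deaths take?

-12

do(Predator=-6) replaces the equation Predator := -Prey - 3 with the constant Predator = -6.
Prey = -3·Grass + 4  [with Grass=5]  = -11
Births = Predator·Prey  [with Predator=-6, Prey=-11]  = 66
Deaths = min(Births, Prey) - 1  [with Births=66, Prey=-11]  = -12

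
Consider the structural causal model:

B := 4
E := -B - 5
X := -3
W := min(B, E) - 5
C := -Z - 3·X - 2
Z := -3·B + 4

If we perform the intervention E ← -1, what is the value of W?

-6

The intervention breaks the incoming arrows to E: E := -B - 5 no longer applies, and E = -1.
W = min(B, E) - 5  [with B=4, E=-1]  = -6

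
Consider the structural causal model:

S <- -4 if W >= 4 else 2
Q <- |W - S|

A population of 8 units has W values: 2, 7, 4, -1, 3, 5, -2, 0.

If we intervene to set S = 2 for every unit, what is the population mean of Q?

2.5

Every unit gets S=2 under the intervention. Q values become 0, 5, 2, 3, 1, 3, 4, 2; E[Q|do(S=2)] = 2.5.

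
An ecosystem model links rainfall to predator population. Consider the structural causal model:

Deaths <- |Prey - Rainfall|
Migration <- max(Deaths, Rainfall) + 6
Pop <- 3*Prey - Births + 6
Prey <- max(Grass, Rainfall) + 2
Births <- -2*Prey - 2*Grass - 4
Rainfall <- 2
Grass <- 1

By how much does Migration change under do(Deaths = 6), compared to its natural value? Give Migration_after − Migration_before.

The intervention breaks the incoming arrows to Deaths: Deaths <- |Prey - Rainfall| no longer applies, and Deaths = 6.
Migration = max(Deaths, Rainfall) + 6  [with Deaths=6, Rainfall=2]  = 12
Without intervention: Prey = max(Grass, Rainfall) + 2  [with Grass=1, Rainfall=2]  = 4; Deaths = |Prey - Rainfall|  [with Prey=4, Rainfall=2]  = 2; Migration = max(Deaths, Rainfall) + 6  [with Deaths=2, Rainfall=2]  = 8.
Change = 12 − 8 = 4.

4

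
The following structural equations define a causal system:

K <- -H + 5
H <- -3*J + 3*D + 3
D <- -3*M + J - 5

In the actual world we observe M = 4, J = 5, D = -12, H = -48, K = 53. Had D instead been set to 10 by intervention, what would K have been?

do(D=10) replaces the equation D <- -3*M + J - 5 with the constant D = 10.
H = -3*J + 3*D + 3  [with J=5, D=10]  = 18
K = -H + 5  [with H=18]  = -13

-13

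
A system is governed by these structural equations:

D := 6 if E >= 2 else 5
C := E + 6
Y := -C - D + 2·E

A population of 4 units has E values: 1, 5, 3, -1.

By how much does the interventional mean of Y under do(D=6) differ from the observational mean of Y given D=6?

do(D=6) breaks D's dependence on E. With D=6 fixed, Y across the units is -11, -7, -9, -13, mean -10.
Observing D=6 restricts to units where D's equation naturally yields 6: E ∈ {5, 3}. In that subpopulation Y = -7, -9, mean -8.
Difference = -10 − (-8) = -2.

-2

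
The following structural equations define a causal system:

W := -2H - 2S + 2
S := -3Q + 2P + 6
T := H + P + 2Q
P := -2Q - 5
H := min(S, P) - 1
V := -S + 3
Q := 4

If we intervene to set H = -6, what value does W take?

78

The intervention breaks the incoming arrows to H: H := min(S, P) - 1 no longer applies, and H = -6.
P = -2Q - 5  [with Q=4]  = -13
S = -3Q + 2P + 6  [with Q=4, P=-13]  = -32
W = -2H - 2S + 2  [with H=-6, S=-32]  = 78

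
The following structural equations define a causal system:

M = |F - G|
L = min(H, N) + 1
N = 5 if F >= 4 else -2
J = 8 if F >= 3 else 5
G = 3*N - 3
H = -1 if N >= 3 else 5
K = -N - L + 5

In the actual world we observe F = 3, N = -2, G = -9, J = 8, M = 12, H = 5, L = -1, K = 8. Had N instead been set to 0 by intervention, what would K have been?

4

do(N=0) replaces the equation N = 5 if F >= 4 else -2 with the constant N = 0.
H = -1 if N >= 3 else 5  [with N=0]  = 5
L = min(H, N) + 1  [with H=5, N=0]  = 1
K = -N - L + 5  [with N=0, L=1]  = 4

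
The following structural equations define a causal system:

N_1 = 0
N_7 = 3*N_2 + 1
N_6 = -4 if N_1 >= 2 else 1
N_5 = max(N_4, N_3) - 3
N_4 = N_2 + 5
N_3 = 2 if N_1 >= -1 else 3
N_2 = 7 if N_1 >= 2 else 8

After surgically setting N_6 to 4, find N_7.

Intervening sets N_6 = 4 and removes its equation (N_6 = -4 if N_1 >= 2 else 1).
No directed path runs from N_6 to N_7, so N_7 keeps its natural value.
N_2 = 7 if N_1 >= 2 else 8  [with N_1=0]  = 8
N_7 = 3*N_2 + 1  [with N_2=8]  = 25

25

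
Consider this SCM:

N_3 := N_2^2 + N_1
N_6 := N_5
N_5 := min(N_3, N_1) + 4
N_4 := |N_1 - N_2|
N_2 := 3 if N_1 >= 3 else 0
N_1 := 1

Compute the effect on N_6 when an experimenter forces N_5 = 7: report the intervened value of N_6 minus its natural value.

The intervention breaks the incoming arrows to N_5: N_5 := min(N_3, N_1) + 4 no longer applies, and N_5 = 7.
N_6 = N_5  [with N_5=7]  = 7
Without intervention: N_2 = 3 if N_1 >= 3 else 0  [with N_1=1]  = 0; N_3 = N_2^2 + N_1  [with N_2=0, N_1=1]  = 1; N_5 = min(N_3, N_1) + 4  [with N_3=1, N_1=1]  = 5; N_6 = N_5  [with N_5=5]  = 5.
Change = 7 − 5 = 2.

2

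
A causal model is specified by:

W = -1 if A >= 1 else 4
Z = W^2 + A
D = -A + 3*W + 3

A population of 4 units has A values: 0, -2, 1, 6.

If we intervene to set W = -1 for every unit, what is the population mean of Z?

do(W=-1) breaks W's dependence on A. With W=-1 fixed, Z across the units is 1, -1, 2, 7, mean 2.25.

2.25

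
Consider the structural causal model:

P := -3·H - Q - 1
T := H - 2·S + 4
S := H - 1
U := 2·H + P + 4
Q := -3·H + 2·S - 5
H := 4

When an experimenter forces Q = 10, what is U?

The intervention breaks the incoming arrows to Q: Q := -3·H + 2·S - 5 no longer applies, and Q = 10.
P = -3·H - Q - 1  [with H=4, Q=10]  = -23
U = 2·H + P + 4  [with H=4, P=-23]  = -11

-11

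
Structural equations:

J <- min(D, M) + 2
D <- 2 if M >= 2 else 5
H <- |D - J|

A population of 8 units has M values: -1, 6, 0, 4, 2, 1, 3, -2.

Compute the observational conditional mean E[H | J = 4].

E[H|J=4] averages over only the 4 units with J=4 (M = 6, 4, 2, 3): H = 2, 2, 2, 2, mean 2.

2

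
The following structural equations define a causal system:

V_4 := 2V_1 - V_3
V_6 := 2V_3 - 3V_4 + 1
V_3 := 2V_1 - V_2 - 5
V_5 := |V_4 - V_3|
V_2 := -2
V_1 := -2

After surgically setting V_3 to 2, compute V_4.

-6

The intervention breaks the incoming arrows to V_3: V_3 := 2V_1 - V_2 - 5 no longer applies, and V_3 = 2.
V_4 = 2V_1 - V_3  [with V_1=-2, V_3=2]  = -6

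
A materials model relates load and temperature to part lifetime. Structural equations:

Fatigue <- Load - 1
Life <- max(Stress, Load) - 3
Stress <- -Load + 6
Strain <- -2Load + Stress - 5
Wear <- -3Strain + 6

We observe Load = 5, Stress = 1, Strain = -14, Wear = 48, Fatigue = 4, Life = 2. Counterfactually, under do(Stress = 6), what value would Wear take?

Under do(Stress=6), the mechanism Stress <- -Load + 6 is discarded; Stress is fixed at 6.
Strain = -2Load + Stress - 5  [with Load=5, Stress=6]  = -9
Wear = -3Strain + 6  [with Strain=-9]  = 33

33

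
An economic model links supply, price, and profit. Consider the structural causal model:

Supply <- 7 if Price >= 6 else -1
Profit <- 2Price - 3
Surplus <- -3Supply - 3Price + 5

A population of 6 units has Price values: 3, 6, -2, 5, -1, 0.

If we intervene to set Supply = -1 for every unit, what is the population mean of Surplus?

Under do(Supply=-1), Supply's equation is replaced by Supply=-1 for every unit. Per-unit Surplus: -1, -10, 14, -7, 11, 8. Mean = 2.5.

2.5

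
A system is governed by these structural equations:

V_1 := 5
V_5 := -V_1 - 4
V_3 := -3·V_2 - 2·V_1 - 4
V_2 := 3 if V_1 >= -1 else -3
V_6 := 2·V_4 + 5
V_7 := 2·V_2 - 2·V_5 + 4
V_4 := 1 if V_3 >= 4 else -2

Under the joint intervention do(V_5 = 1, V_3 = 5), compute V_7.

The joint intervention fixes V_5 = 1, V_3 = 5, removing each variable's own equation.
V_2 = 3 if V_1 >= -1 else -3  [with V_1=5]  = 3
V_7 = 2·V_2 - 2·V_5 + 4  [with V_2=3, V_5=1]  = 8

8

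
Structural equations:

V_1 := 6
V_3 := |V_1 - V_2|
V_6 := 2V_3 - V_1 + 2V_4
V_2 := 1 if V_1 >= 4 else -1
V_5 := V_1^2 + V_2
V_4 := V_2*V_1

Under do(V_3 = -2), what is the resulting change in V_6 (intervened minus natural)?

-14

The intervention breaks the incoming arrows to V_3: V_3 := |V_1 - V_2| no longer applies, and V_3 = -2.
V_2 = 1 if V_1 >= 4 else -1  [with V_1=6]  = 1
V_4 = V_2*V_1  [with V_2=1, V_1=6]  = 6
V_6 = 2V_3 - V_1 + 2V_4  [with V_3=-2, V_1=6, V_4=6]  = 2
Without intervention: V_2 = 1 if V_1 >= 4 else -1  [with V_1=6]  = 1; V_3 = |V_1 - V_2|  [with V_1=6, V_2=1]  = 5; V_4 = V_2*V_1  [with V_2=1, V_1=6]  = 6; V_6 = 2V_3 - V_1 + 2V_4  [with V_3=5, V_1=6, V_4=6]  = 16.
Change = 2 − 16 = -14.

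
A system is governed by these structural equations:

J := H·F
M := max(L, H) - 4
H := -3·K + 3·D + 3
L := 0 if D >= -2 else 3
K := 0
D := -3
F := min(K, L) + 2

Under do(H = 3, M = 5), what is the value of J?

6

Under do(H = 3, M = 5), each intervened variable's structural equation is replaced by its fixed value.
L = 0 if D >= -2 else 3  [with D=-3]  = 3
F = min(K, L) + 2  [with K=0, L=3]  = 2
J = H·F  [with H=3, F=2]  = 6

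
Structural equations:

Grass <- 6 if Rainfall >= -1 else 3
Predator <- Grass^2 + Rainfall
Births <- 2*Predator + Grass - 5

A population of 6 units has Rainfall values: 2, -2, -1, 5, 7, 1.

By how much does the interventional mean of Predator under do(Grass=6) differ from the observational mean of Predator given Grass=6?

Under do(Grass=6), Grass's equation is replaced by Grass=6 for every unit. Per-unit Predator: 38, 34, 35, 41, 43, 37. Mean = 38.
Conditioning on Grass=6 selects the 5 unit(s) with Rainfall ∈ {2, -1, 5, 7, 1}. Their Predator values: 38, 35, 41, 43, 37. Mean = 38.8.
Difference = 38 − 38.8 = -0.8.

-0.8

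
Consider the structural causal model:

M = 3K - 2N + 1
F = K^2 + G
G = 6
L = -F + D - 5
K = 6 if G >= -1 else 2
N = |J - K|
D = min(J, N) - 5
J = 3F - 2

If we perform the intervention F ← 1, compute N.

5

do(F=1) replaces the equation F = K^2 + G with the constant F = 1.
K = 6 if G >= -1 else 2  [with G=6]  = 6
J = 3F - 2  [with F=1]  = 1
N = |J - K|  [with J=1, K=6]  = 5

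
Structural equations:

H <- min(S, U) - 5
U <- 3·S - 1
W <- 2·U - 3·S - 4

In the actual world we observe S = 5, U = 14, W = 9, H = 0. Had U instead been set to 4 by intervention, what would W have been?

The intervention breaks the incoming arrows to U: U <- 3·S - 1 no longer applies, and U = 4.
W = 2·U - 3·S - 4  [with U=4, S=5]  = -11

-11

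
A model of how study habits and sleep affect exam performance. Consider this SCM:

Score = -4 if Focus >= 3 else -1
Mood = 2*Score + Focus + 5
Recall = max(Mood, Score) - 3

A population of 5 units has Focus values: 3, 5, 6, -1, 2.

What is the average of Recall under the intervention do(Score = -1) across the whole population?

The intervention sets Score=-1 in all 5 units regardless of Focus. Recomputing Recall per unit gives 3, 5, 6, -1, 2; average 3.

3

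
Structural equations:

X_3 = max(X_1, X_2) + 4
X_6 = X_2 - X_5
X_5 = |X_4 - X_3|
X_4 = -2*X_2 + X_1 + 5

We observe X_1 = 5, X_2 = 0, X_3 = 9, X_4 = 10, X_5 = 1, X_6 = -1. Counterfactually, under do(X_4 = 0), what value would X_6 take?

-9

Under do(X_4=0), the mechanism X_4 = -2*X_2 + X_1 + 5 is discarded; X_4 is fixed at 0.
X_3 = max(X_1, X_2) + 4  [with X_1=5, X_2=0]  = 9
X_5 = |X_4 - X_3|  [with X_4=0, X_3=9]  = 9
X_6 = X_2 - X_5  [with X_2=0, X_5=9]  = -9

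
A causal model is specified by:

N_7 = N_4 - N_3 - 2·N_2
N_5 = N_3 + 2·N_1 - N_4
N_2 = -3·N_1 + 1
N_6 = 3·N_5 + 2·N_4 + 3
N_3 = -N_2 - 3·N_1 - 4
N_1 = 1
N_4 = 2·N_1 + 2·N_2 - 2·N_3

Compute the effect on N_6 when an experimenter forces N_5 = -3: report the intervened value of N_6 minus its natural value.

The intervention breaks the incoming arrows to N_5: N_5 = N_3 + 2·N_1 - N_4 no longer applies, and N_5 = -3.
N_2 = -3·N_1 + 1  [with N_1=1]  = -2
N_3 = -N_2 - 3·N_1 - 4  [with N_2=-2, N_1=1]  = -5
N_4 = 2·N_1 + 2·N_2 - 2·N_3  [with N_1=1, N_2=-2, N_3=-5]  = 8
N_6 = 3·N_5 + 2·N_4 + 3  [with N_5=-3, N_4=8]  = 10
Without intervention: N_2 = -3·N_1 + 1  [with N_1=1]  = -2; N_3 = -N_2 - 3·N_1 - 4  [with N_2=-2, N_1=1]  = -5; N_4 = 2·N_1 + 2·N_2 - 2·N_3  [with N_1=1, N_2=-2, N_3=-5]  = 8; N_5 = N_3 + 2·N_1 - N_4  [with N_3=-5, N_1=1, N_4=8]  = -11; N_6 = 3·N_5 + 2·N_4 + 3  [with N_5=-11, N_4=8]  = -14.
Change = 10 − (-14) = 24.

24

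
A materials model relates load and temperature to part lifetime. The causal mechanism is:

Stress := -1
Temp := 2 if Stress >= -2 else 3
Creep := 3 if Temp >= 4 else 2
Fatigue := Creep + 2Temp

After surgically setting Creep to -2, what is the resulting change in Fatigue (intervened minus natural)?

The intervention breaks the incoming arrows to Creep: Creep := 3 if Temp >= 4 else 2 no longer applies, and Creep = -2.
Temp = 2 if Stress >= -2 else 3  [with Stress=-1]  = 2
Fatigue = Creep + 2Temp  [with Creep=-2, Temp=2]  = 2
Without intervention: Temp = 2 if Stress >= -2 else 3  [with Stress=-1]  = 2; Creep = 3 if Temp >= 4 else 2  [with Temp=2]  = 2; Fatigue = Creep + 2Temp  [with Creep=2, Temp=2]  = 6.
Change = 2 − 6 = -4.

-4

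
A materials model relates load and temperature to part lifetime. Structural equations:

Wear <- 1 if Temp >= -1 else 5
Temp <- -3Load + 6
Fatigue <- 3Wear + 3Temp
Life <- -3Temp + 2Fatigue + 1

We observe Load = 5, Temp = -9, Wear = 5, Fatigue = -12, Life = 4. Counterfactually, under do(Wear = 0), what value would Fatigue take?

-27

The intervention breaks the incoming arrows to Wear: Wear <- 1 if Temp >= -1 else 5 no longer applies, and Wear = 0.
Temp = -3Load + 6  [with Load=5]  = -9
Fatigue = 3Wear + 3Temp  [with Wear=0, Temp=-9]  = -27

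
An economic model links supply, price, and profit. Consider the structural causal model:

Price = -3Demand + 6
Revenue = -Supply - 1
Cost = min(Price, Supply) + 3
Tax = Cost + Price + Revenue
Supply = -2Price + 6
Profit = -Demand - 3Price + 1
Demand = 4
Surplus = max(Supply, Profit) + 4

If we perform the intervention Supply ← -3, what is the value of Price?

Under do(Supply=-3), the mechanism Supply = -2Price + 6 is discarded; Supply is fixed at -3.
Since Price is not a descendant of the intervened variable, it is unaffected.
Price = -3Demand + 6  [with Demand=4]  = -6

-6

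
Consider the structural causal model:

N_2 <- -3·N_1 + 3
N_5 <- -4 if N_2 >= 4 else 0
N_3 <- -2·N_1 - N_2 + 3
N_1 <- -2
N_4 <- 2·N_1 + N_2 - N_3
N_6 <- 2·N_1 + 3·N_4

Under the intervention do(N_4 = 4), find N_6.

8

Under do(N_4=4), the mechanism N_4 <- 2·N_1 + N_2 - N_3 is discarded; N_4 is fixed at 4.
N_6 = 2·N_1 + 3·N_4  [with N_1=-2, N_4=4]  = 8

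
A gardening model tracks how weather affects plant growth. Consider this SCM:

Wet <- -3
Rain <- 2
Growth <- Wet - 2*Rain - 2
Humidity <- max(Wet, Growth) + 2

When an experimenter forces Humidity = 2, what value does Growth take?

-9

Under do(Humidity=2), the mechanism Humidity <- max(Wet, Growth) + 2 is discarded; Humidity is fixed at 2.
Since Growth is not a descendant of the intervened variable, it is unaffected.
Growth = Wet - 2*Rain - 2  [with Wet=-3, Rain=2]  = -9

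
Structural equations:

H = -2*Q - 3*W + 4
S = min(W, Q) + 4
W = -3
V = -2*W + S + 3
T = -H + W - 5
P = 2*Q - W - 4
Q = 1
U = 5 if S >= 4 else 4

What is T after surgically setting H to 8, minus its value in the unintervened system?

Intervening sets H = 8 and removes its equation (H = -2*Q - 3*W + 4).
T = -H + W - 5  [with H=8, W=-3]  = -16
Without intervention: H = -2*Q - 3*W + 4  [with Q=1, W=-3]  = 11; T = -H + W - 5  [with H=11, W=-3]  = -19.
Change = -16 − (-19) = 3.

3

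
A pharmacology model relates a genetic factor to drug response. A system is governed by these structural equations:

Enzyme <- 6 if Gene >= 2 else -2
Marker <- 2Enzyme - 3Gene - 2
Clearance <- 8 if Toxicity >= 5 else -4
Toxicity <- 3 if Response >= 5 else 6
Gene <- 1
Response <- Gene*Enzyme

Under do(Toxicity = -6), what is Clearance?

-4

The intervention breaks the incoming arrows to Toxicity: Toxicity <- 3 if Response >= 5 else 6 no longer applies, and Toxicity = -6.
Clearance = 8 if Toxicity >= 5 else -4  [with Toxicity=-6]  = -4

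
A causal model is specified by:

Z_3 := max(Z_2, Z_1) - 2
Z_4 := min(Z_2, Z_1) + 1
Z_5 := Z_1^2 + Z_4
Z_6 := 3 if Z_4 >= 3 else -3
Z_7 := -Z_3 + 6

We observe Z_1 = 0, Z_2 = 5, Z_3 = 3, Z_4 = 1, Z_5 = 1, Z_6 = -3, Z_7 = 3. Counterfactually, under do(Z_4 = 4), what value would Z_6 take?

Under do(Z_4=4), the mechanism Z_4 := min(Z_2, Z_1) + 1 is discarded; Z_4 is fixed at 4.
Z_6 = 3 if Z_4 >= 3 else -3  [with Z_4=4]  = 3

3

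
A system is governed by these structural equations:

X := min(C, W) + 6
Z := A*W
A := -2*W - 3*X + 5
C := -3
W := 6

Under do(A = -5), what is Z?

-30

Intervening sets A = -5 and removes its equation (A := -2*W - 3*X + 5).
Z = A*W  [with A=-5, W=6]  = -30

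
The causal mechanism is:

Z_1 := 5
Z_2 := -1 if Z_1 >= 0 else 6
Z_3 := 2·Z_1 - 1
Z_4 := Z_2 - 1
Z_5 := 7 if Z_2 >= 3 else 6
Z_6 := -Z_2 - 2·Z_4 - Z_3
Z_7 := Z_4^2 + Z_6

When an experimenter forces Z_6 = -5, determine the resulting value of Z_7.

-1

Intervening sets Z_6 = -5 and removes its equation (Z_6 := -Z_2 - 2·Z_4 - Z_3).
Z_2 = -1 if Z_1 >= 0 else 6  [with Z_1=5]  = -1
Z_4 = Z_2 - 1  [with Z_2=-1]  = -2
Z_7 = Z_4^2 + Z_6  [with Z_4=-2, Z_6=-5]  = -1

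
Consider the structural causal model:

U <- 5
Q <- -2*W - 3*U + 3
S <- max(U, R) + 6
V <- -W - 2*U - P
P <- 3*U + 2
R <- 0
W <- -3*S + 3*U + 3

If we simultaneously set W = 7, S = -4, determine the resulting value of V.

The joint intervention fixes W = 7, S = -4, removing each variable's own equation.
P = 3*U + 2  [with U=5]  = 17
V = -W - 2*U - P  [with W=7, U=5, P=17]  = -34

-34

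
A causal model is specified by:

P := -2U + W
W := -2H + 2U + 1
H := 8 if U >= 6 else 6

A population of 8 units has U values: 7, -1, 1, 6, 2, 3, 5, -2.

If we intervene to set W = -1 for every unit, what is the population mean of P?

Every unit gets W=-1 under the intervention. P values become -15, 1, -3, -13, -5, -7, -11, 3; E[P|do(W=-1)] = -6.25.

-6.25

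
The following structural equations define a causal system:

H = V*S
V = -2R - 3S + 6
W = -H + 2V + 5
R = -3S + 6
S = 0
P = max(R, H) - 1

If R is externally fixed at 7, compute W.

do(R=7) replaces the equation R = -3S + 6 with the constant R = 7.
V = -2R - 3S + 6  [with R=7, S=0]  = -8
H = V*S  [with V=-8, S=0]  = 0
W = -H + 2V + 5  [with H=0, V=-8]  = -11

-11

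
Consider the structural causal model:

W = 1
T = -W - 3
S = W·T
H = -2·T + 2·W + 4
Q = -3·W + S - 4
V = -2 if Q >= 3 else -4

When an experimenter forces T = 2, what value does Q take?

-5

do(T=2) replaces the equation T = -W - 3 with the constant T = 2.
S = W·T  [with W=1, T=2]  = 2
Q = -3·W + S - 4  [with W=1, S=2]  = -5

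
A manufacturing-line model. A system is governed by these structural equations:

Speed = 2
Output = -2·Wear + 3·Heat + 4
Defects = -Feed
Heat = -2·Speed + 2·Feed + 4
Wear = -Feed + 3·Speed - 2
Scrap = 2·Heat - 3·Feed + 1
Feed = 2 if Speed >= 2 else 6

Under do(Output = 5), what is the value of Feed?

2

Under do(Output=5), the mechanism Output = -2·Wear + 3·Heat + 4 is discarded; Output is fixed at 5.
Feed is not downstream of the intervention, so its value is determined by the original equations.
Feed = 2 if Speed >= 2 else 6  [with Speed=2]  = 2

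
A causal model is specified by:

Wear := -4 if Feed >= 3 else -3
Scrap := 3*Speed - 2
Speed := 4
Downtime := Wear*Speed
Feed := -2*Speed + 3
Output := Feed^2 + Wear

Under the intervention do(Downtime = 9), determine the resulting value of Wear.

do(Downtime=9) replaces the equation Downtime := Wear*Speed with the constant Downtime = 9.
Wear is not downstream of the intervention, so its value is determined by the original equations.
Feed = -2*Speed + 3  [with Speed=4]  = -5
Wear = -4 if Feed >= 3 else -3  [with Feed=-5]  = -3

-3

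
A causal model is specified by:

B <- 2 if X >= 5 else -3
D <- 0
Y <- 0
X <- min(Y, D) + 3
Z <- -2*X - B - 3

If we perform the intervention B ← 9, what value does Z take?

-18

Intervening sets B = 9 and removes its equation (B <- 2 if X >= 5 else -3).
X = min(Y, D) + 3  [with Y=0, D=0]  = 3
Z = -2*X - B - 3  [with X=3, B=9]  = -18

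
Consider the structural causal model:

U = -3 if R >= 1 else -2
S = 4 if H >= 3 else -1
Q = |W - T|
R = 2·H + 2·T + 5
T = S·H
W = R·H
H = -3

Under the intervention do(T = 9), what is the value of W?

The intervention breaks the incoming arrows to T: T = S·H no longer applies, and T = 9.
R = 2·H + 2·T + 5  [with H=-3, T=9]  = 17
W = R·H  [with R=17, H=-3]  = -51

-51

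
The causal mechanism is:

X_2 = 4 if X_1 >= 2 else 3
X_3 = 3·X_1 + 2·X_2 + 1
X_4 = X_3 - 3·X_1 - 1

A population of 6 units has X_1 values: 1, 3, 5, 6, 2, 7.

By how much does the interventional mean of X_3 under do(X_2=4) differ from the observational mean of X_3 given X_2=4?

-1.8

Every unit gets X_2=4 under the intervention. X_3 values become 12, 18, 24, 27, 15, 30; E[X_3|do(X_2=4)] = 21.
Observing X_2=4 restricts to units where X_2's equation naturally yields 4: X_1 ∈ {3, 5, 6, 2, 7}. In that subpopulation X_3 = 18, 24, 27, 15, 30, mean 22.8.
Difference = 21 − 22.8 = -1.8.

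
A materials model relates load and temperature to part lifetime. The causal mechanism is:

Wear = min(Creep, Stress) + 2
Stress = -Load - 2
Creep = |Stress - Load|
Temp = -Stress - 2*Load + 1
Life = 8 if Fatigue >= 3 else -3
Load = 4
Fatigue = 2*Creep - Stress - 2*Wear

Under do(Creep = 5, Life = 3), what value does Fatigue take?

24

The joint intervention fixes Creep = 5, Life = 3, removing each variable's own equation.
Stress = -Load - 2  [with Load=4]  = -6
Wear = min(Creep, Stress) + 2  [with Creep=5, Stress=-6]  = -4
Fatigue = 2*Creep - Stress - 2*Wear  [with Creep=5, Stress=-6, Wear=-4]  = 24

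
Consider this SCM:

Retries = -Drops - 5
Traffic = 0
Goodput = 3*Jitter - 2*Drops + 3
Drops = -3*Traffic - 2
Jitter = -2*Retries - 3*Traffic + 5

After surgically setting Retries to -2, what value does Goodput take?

34

do(Retries=-2) replaces the equation Retries = -Drops - 5 with the constant Retries = -2.
Drops = -3*Traffic - 2  [with Traffic=0]  = -2
Jitter = -2*Retries - 3*Traffic + 5  [with Retries=-2, Traffic=0]  = 9
Goodput = 3*Jitter - 2*Drops + 3  [with Jitter=9, Drops=-2]  = 34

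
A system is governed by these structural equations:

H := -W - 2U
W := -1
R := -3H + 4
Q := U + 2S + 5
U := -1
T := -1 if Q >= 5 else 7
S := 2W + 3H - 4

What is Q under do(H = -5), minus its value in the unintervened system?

-48

do(H=-5) replaces the equation H := -W - 2U with the constant H = -5.
S = 2W + 3H - 4  [with W=-1, H=-5]  = -21
Q = U + 2S + 5  [with U=-1, S=-21]  = -38
Without intervention: H = -W - 2U  [with W=-1, U=-1]  = 3; S = 2W + 3H - 4  [with W=-1, H=3]  = 3; Q = U + 2S + 5  [with U=-1, S=3]  = 10.
Change = -38 − 10 = -48.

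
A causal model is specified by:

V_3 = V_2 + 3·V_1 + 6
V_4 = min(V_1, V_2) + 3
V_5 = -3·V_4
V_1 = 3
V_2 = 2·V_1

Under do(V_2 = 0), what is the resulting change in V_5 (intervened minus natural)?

do(V_2=0) replaces the equation V_2 = 2·V_1 with the constant V_2 = 0.
V_4 = min(V_1, V_2) + 3  [with V_1=3, V_2=0]  = 3
V_5 = -3·V_4  [with V_4=3]  = -9
Without intervention: V_2 = 2·V_1  [with V_1=3]  = 6; V_4 = min(V_1, V_2) + 3  [with V_1=3, V_2=6]  = 6; V_5 = -3·V_4  [with V_4=6]  = -18.
Change = -9 − (-18) = 9.

9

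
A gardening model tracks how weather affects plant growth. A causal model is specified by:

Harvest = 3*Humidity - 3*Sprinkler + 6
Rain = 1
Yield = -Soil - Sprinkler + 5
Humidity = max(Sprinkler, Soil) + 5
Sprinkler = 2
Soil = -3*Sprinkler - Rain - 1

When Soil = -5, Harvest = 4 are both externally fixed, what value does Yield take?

The joint intervention fixes Soil = -5, Harvest = 4, removing each variable's own equation.
Yield = -Soil - Sprinkler + 5  [with Soil=-5, Sprinkler=2]  = 8

8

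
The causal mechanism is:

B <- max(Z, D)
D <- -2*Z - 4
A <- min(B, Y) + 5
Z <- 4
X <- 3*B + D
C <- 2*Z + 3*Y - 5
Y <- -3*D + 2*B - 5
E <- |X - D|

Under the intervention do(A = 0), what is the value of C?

120

Intervening sets A = 0 and removes its equation (A <- min(B, Y) + 5).
C is not downstream of the intervention, so its value is determined by the original equations.
D = -2*Z - 4  [with Z=4]  = -12
B = max(Z, D)  [with Z=4, D=-12]  = 4
Y = -3*D + 2*B - 5  [with D=-12, B=4]  = 39
C = 2*Z + 3*Y - 5  [with Z=4, Y=39]  = 120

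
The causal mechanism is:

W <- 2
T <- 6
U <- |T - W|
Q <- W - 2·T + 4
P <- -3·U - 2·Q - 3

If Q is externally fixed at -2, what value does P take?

-11

Intervening sets Q = -2 and removes its equation (Q <- W - 2·T + 4).
U = |T - W|  [with T=6, W=2]  = 4
P = -3·U - 2·Q - 3  [with U=4, Q=-2]  = -11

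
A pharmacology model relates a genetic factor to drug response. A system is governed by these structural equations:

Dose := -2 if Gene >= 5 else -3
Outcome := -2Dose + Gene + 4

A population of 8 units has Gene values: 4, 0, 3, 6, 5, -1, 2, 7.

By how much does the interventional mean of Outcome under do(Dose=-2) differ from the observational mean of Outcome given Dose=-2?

-2.75

do(Dose=-2) breaks Dose's dependence on Gene. With Dose=-2 fixed, Outcome across the units is 12, 8, 11, 14, 13, 7, 10, 15, mean 11.25.
E[Outcome|Dose=-2] averages over only the 3 units with Dose=-2 (Gene = 6, 5, 7): Outcome = 14, 13, 15, mean 14.
Difference = 11.25 − 14 = -2.75.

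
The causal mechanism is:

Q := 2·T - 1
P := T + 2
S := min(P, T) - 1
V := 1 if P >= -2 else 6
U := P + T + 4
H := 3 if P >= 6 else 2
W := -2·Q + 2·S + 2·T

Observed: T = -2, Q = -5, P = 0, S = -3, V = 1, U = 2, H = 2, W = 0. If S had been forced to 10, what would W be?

26

do(S=10) replaces the equation S := min(P, T) - 1 with the constant S = 10.
Q = 2·T - 1  [with T=-2]  = -5
W = -2·Q + 2·S + 2·T  [with Q=-5, S=10, T=-2]  = 26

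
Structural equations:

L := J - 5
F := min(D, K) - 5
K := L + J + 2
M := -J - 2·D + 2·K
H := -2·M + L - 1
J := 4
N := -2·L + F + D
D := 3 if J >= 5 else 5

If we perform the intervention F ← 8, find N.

The intervention breaks the incoming arrows to F: F := min(D, K) - 5 no longer applies, and F = 8.
L = J - 5  [with J=4]  = -1
D = 3 if J >= 5 else 5  [with J=4]  = 5
N = -2·L + F + D  [with L=-1, F=8, D=5]  = 15

15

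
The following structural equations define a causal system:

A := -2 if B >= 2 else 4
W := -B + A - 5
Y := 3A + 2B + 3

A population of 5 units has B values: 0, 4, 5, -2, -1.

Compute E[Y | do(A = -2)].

do(A=-2) breaks A's dependence on B. With A=-2 fixed, Y across the units is -3, 5, 7, -7, -5, mean -0.6.

-0.6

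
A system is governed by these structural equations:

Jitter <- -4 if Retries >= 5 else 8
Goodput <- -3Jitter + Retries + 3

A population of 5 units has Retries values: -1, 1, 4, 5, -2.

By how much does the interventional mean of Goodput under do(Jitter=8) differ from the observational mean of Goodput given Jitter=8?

The intervention sets Jitter=8 in all 5 units regardless of Retries. Recomputing Goodput per unit gives -22, -20, -17, -16, -23; average -19.6.
E[Goodput|Jitter=8] averages over only the 4 units with Jitter=8 (Retries = -1, 1, 4, -2): Goodput = -22, -20, -17, -23, mean -20.5.
Difference = -19.6 − (-20.5) = 0.9.

0.9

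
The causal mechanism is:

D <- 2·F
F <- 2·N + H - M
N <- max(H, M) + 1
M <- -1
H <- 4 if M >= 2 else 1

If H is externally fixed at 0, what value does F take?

Under do(H=0), the mechanism H <- 4 if M >= 2 else 1 is discarded; H is fixed at 0.
N = max(H, M) + 1  [with H=0, M=-1]  = 1
F = 2·N + H - M  [with N=1, H=0, M=-1]  = 3

3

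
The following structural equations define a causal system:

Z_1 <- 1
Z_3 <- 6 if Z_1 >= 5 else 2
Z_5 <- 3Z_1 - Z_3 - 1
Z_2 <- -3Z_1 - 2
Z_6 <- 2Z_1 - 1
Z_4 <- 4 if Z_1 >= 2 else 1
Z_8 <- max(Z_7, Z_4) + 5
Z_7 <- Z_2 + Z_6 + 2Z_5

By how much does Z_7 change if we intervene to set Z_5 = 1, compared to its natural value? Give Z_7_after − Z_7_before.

2

Under do(Z_5=1), the mechanism Z_5 <- 3Z_1 - Z_3 - 1 is discarded; Z_5 is fixed at 1.
Z_2 = -3Z_1 - 2  [with Z_1=1]  = -5
Z_6 = 2Z_1 - 1  [with Z_1=1]  = 1
Z_7 = Z_2 + Z_6 + 2Z_5  [with Z_2=-5, Z_6=1, Z_5=1]  = -2
Without intervention: Z_2 = -3Z_1 - 2  [with Z_1=1]  = -5; Z_3 = 6 if Z_1 >= 5 else 2  [with Z_1=1]  = 2; Z_5 = 3Z_1 - Z_3 - 1  [with Z_1=1, Z_3=2]  = 0; Z_6 = 2Z_1 - 1  [with Z_1=1]  = 1; Z_7 = Z_2 + Z_6 + 2Z_5  [with Z_2=-5, Z_6=1, Z_5=0]  = -4.
Change = -2 − (-4) = 2.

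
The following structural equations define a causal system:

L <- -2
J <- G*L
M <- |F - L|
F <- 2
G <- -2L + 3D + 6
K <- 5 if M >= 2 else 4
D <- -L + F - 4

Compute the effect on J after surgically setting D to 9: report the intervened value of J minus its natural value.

-54

The intervention breaks the incoming arrows to D: D <- -L + F - 4 no longer applies, and D = 9.
G = -2L + 3D + 6  [with L=-2, D=9]  = 37
J = G*L  [with G=37, L=-2]  = -74
Without intervention: D = -L + F - 4  [with L=-2, F=2]  = 0; G = -2L + 3D + 6  [with L=-2, D=0]  = 10; J = G*L  [with G=10, L=-2]  = -20.
Change = -74 − (-20) = -54.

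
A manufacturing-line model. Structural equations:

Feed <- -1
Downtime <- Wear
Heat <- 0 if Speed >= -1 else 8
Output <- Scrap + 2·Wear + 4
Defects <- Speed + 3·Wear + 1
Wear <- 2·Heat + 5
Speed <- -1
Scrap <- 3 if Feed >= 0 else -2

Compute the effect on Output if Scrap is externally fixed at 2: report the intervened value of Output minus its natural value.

Intervening sets Scrap = 2 and removes its equation (Scrap <- 3 if Feed >= 0 else -2).
Heat = 0 if Speed >= -1 else 8  [with Speed=-1]  = 0
Wear = 2·Heat + 5  [with Heat=0]  = 5
Output = Scrap + 2·Wear + 4  [with Scrap=2, Wear=5]  = 16
Without intervention: Heat = 0 if Speed >= -1 else 8  [with Speed=-1]  = 0; Wear = 2·Heat + 5  [with Heat=0]  = 5; Scrap = 3 if Feed >= 0 else -2  [with Feed=-1]  = -2; Output = Scrap + 2·Wear + 4  [with Scrap=-2, Wear=5]  = 12.
Change = 16 − 12 = 4.

4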